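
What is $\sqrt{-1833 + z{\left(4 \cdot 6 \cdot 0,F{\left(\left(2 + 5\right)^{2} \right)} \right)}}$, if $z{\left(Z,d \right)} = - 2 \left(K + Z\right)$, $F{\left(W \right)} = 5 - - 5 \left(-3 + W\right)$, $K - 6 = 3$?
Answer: $i \sqrt{1851} \approx 43.023 i$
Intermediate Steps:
$K = 9$ ($K = 6 + 3 = 9$)
$F{\left(W \right)} = -10 + 5 W$ ($F{\left(W \right)} = 5 - \left(15 - 5 W\right) = 5 + \left(-15 + 5 W\right) = -10 + 5 W$)
$z{\left(Z,d \right)} = -18 - 2 Z$ ($z{\left(Z,d \right)} = - 2 \left(9 + Z\right) = -18 - 2 Z$)
$\sqrt{-1833 + z{\left(4 \cdot 6 \cdot 0,F{\left(\left(2 + 5\right)^{2} \right)} \right)}} = \sqrt{-1833 - \left(18 + 2 \cdot 4 \cdot 6 \cdot 0\right)} = \sqrt{-1833 - \left(18 + 2 \cdot 24 \cdot 0\right)} = \sqrt{-1833 - 18} = \sqrt{-1851} = i \sqrt{1851}$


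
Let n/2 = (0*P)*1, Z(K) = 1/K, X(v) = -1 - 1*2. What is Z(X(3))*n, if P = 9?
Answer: 0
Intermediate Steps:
X(v) = -3 (X(v) = -1 - 2 = -3)
n = 0 (n = 2*((0*9)*1) = 2*(0*1) = 2*0 = 0)
Z(X(3))*n = 0/(-3) = -1/3*0 = 0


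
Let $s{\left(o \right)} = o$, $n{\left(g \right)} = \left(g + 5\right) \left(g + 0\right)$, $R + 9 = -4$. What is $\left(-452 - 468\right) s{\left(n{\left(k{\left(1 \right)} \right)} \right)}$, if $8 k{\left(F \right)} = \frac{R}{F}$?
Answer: $\frac{40365}{8} \approx 5045.6$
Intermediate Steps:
$R = -13$ ($R = -9 - 4 = -13$)
$k{\left(F \right)} = - \frac{13}{8 F}$ ($k{\left(F \right)} = \frac{\left(-13\right) \frac{1}{F}}{8} = - \frac{13}{8 F}$)
$n{\left(g \right)} = g \left(5 + g\right)$ ($n{\left(g \right)} = \left(5 + g\right) g = g \left(5 + g\right)$)
$\left(-452 - 468\right) s{\left(n{\left(k{\left(1 \right)} \right)} \right)} = \left(-452 - 468\right) - \frac{13}{8 \cdot 1} \left(5 - \frac{13}{8 \cdot 1}\right) = - 920 \left(- \frac{13}{8}\right) 1 \left(5 - \frac{13}{8}\right) = - 920 \left(- \frac{13 \left(5 - \frac{13}{8}\right)}{8}\right) = - 920 \left(\left(- \frac{13}{8}\right) \frac{27}{8}\right) = \left(-920\right) \left(- \frac{351}{64}\right) = \frac{40365}{8}$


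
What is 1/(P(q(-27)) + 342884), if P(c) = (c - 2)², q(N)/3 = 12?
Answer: 1/344040 ≈ 2.9066e-6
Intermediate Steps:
q(N) = 36 (q(N) = 3*12 = 36)
P(c) = (-2 + c)²
1/(P(q(-27)) + 342884) = 1/((-2 + 36)² + 342884) = 1/(34² + 342884) = 1/(1156 + 342884) = 1/344040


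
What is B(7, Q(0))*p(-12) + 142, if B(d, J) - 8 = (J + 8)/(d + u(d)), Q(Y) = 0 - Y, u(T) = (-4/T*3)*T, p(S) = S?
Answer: 326/5 ≈ 65.200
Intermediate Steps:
u(T) = -12 (u(T) = (-12/T)*T = -12)
Q(Y) = -Y
B(d, J) = 8 + (8 + J)/(-12 + d) (B(d, J) = 8 + (J + 8)/(d - 12) = 8 + (8 + J)/(-12 + d))
B(7, Q(0))*p(-12) + 142 = ((-88 - 1*0 + 8*7)/(-12 + 7))*(-12) + 142 = ((-88 + 0 + 56)/(-5))*(-12) + 142 = -⅕*(-32)*(-12) + 142 = (32/5)*(-12) + 142 = -384/5 + 142 = 326/5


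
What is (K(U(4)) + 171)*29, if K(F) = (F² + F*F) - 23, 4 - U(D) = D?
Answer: 4292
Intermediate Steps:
U(D) = 4 - D
K(F) = -23 + 2*F² (K(F) = (F² + F²) - 23 = 2*F² - 23 = -23 + 2*F²)
(K(U(4)) + 171)*29 = ((-23 + 2*(4 - 1*4)²) + 171)*29 = ((-23 + 2*(4 - 4)²) + 171)*29 = ((-23 + 2*0²) + 171)*29 = ((-23 + 2*0) + 171)*29 = ((-23 + 0) + 171)*29 = (-23 + 171)*29 = 148*29 = 4292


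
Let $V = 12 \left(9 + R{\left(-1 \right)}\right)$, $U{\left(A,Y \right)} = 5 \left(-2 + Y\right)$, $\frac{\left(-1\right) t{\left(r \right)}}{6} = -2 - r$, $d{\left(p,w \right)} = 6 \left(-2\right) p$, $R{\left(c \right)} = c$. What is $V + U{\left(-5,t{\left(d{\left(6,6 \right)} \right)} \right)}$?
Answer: $-2014$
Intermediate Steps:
$d{\left(p,w \right)} = - 12 p$
$t{\left(r \right)} = 12 + 6 r$ ($t{\left(r \right)} = - 6 \left(-2 - r\right) = 12 + 6 r$)
$U{\left(A,Y \right)} = -10 + 5 Y$
$V = 96$ ($V = 12 \left(9 - 1\right) = 12 \cdot 8 = 96$)
$V + U{\left(-5,t{\left(d{\left(6,6 \right)} \right)} \right)} = 96 + \left(-10 + 5 \left(12 + 6 \left(\left(-12\right) 6\right)\right)\right) = 96 + \left(-10 + 5 \left(12 + 6 \left(-72\right)\right)\right) = 96 + \left(-10 + 5 \left(12 - 432\right)\right) = 96 + \left(-10 + 5 \left(-420\right)\right) = 96 - 2110 = -2014$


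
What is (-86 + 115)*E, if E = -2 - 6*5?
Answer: -928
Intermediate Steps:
E = -32 (E = -2 - 30 = -32)
(-86 + 115)*E = (-86 + 115)*(-32) = 29*(-32) = -928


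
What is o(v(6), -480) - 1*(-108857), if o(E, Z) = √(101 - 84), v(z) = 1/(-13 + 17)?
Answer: 108857 + √17 ≈ 1.0886e+5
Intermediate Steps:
v(z) = ¼ (v(z) = 1/4 = ¼)
o(E, Z) = √17
o(v(6), -480) - 1*(-108857) = √17 - 1*(-108857) = √17 + 108857 = 108857 + √17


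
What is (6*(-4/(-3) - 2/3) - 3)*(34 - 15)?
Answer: 19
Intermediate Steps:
(6*(-4/(-3) - 2/3) - 3)*(34 - 15) = (6*(-4*(-⅓) - 2*⅓) - 3)*19 = (6*(4/3 - ⅔) - 3)*19 = (6*(⅔) - 3)*19 = (4 - 3)*19 = 1*19 = 19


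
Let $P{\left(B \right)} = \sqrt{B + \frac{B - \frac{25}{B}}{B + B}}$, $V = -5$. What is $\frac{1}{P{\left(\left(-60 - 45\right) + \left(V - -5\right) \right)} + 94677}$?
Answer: $\frac{41752557}{3953006885174} - \frac{21 i \sqrt{46085}}{3953006885174} \approx 1.0562 \cdot 10^{-5} - 1.1404 \cdot 10^{-9} i$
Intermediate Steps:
$P{\left(B \right)} = \sqrt{B + \frac{B - \frac{25}{B}}{2 B}}$
$\frac{1}{P{\left(\left(-60 - 45\right) + \left(V - -5\right) \right)} + 94677} = \frac{1}{\frac{\sqrt{2 - \frac{50}{\left(\left(-60 - 45\right) - 0\right)^{2}} + 4 \left(\left(-60 - 45\right) - 0\right)}}{2} + 94677} = \frac{1}{\frac{\sqrt{2 - \frac{50}{\left(-105 + \left(-5 + 5\right)\right)^{2}} + 4 \left(-105 + \left(-5 + 5\right)\right)}}{2} + 94677} = \frac{1}{\frac{\sqrt{2 - \frac{50}{\left(-105 + 0\right)^{2}} + 4 \left(-105 + 0\right)}}{2} + 94677} = \frac{1}{\frac{\sqrt{2 - \frac{50}{11025} + 4 \left(-105\right)}}{2} + 94677} = \frac{1}{\frac{\sqrt{2 - \frac{2}{441} - 420}}{2} + 94677} = \frac{1}{\frac{\sqrt{- \frac{184340}{441}}}{2} + 94677} = \frac{1}{\frac{\frac{2}{21} i \sqrt{46085}}{2} + 94677} = \frac{1}{\frac{i \sqrt{46085}}{21} + 94677} = \frac{1}{94677 + \frac{i \sqrt{46085}}{21}}$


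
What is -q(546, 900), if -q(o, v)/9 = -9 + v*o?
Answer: 4422519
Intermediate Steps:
q(o, v) = 81 - 9*o*v (q(o, v) = -9*(-9 + v*o) = -9*(-9 + o*v) = 81 - 9*o*v)
-q(546, 900) = -(81 - 9*546*900) = -(81 - 4422600) = -1*(-4422519) = 4422519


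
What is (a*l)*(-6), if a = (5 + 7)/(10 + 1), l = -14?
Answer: 1008/11 ≈ 91.636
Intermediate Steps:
a = 12/11 ≈ 1.0909
(a*l)*(-6) = ((12/11)*(-14))*(-6) = -168/11*(-6) = 1008/11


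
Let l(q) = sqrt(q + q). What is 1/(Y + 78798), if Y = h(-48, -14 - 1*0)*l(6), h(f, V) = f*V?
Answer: 13133/1033950966 - 112*sqrt(3)/516975483 ≈ 1.2327e-5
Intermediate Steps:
h(f, V) = V*f
l(q) = sqrt(2)*sqrt(q) (l(q) = sqrt(2*q) = sqrt(2)*sqrt(q))
Y = 1344*sqrt(3) (Y = ((-14 - 1*0)*(-48))*(sqrt(2)*sqrt(6)) = ((-14 + 0)*(-48))*(2*sqrt(3)) = (-14*(-48))*(2*sqrt(3)) = 672*(2*sqrt(3)) = 1344*sqrt(3) ≈ 2327.9)
1/(Y + 78798) = 1/(1344*sqrt(3) + 78798) = 1/(78798 + 1344*sqrt(3))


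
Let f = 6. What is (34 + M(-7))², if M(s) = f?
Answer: 1600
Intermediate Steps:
M(s) = 6
(34 + M(-7))² = (34 + 6)² = 40² = 1600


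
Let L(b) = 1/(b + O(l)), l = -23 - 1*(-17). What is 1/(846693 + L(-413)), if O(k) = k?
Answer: 419/354764366 ≈ 1.1811e-6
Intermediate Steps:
l = -6 (l = -23 + 17 = -6)
L(b) = 1/(-6 + b) (L(b) = 1/(b - 6) = 1/(-6 + b))
1/(846693 + L(-413)) = 1/(846693 + 1/(-6 - 413)) = 1/(846693 + 1/(-419)) = 1/(846693 - 1/419) = 1/(354764366/419) = 419/354764366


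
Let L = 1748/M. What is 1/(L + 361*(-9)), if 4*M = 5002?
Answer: -2501/8122253 ≈ -0.00030792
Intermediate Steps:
M = 2501/2 (M = (1/4)*5002 = 2501/2 ≈ 1250.5)
L = 3496/2501 (L = 1748/(2501/2) = 1748*(2/2501) = 3496/2501 ≈ 1.3978)
1/(L + 361*(-9)) = 1/(3496/2501 + 361*(-9)) = 1/(3496/2501 - 3249) = 1/(-8122253/2501) = -2501/8122253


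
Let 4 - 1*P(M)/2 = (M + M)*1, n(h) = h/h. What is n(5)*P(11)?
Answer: -36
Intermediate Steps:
n(h) = 1
P(M) = 8 - 4*M (P(M) = 8 - 2*(M + M) = 8 - 2*2*M = 8 - 4*M)
n(5)*P(11) = 1*(8 - 4*11) = 1*(8 - 44) = 1*(-36) = -36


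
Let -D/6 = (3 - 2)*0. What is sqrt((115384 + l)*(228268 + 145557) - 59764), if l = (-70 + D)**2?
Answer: 2*sqrt(11241276634) ≈ 2.1205e+5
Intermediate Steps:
D = 0 (D = -6*(3 - 2)*0 = -6*0 = 0)
l = 4900 (l = (-70 + 0)**2 = (-70)**2 = 4900)
sqrt((115384 + l)*(228268 + 145557) - 59764) = sqrt((115384 + 4900)*(228268 + 145557) - 59764) = sqrt(120284*373825 - 59764) = sqrt(44965166300 - 59764) = sqrt(44965106536) = 2*sqrt(11241276634)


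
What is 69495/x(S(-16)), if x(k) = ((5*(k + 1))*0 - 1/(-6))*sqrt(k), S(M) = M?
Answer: -208485*I/2 ≈ -1.0424e+5*I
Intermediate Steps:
x(k) = sqrt(k)/6 (x(k) = ((5*(1 + k))*0 - 1*(-1/6))*sqrt(k) = ((5 + 5*k)*0 + 1/6)*sqrt(k) = (0 + 1/6)*sqrt(k) = sqrt(k)/6)
69495/x(S(-16)) = 69495/((sqrt(-16)/6)) = 69495/(((4*I)/6)) = 69495/((2*I/3)) = 69495*(-3*I/2) = -208485*I/2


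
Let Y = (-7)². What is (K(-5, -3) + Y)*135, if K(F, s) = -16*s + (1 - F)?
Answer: 13905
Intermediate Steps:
Y = 49
K(F, s) = 1 - F - 16*s
(K(-5, -3) + Y)*135 = ((1 - 1*(-5) - 16*(-3)) + 49)*135 = ((1 + 5 + 48) + 49)*135 = (54 + 49)*135 = 103*135 = 13905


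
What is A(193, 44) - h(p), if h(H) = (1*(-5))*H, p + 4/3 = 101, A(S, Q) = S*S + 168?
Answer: 113746/3 ≈ 37915.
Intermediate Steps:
A(S, Q) = 168 + S**2 (A(S, Q) = S**2 + 168 = 168 + S**2)
p = 299/3 (p = -4/3 + 101 = 299/3 ≈ 99.667)
h(H) = -5*H
A(193, 44) - h(p) = (168 + 193**2) - (-5)*299/3 = (168 + 37249) - 1*(-1495/3) = 37417 + 1495/3 = 113746/3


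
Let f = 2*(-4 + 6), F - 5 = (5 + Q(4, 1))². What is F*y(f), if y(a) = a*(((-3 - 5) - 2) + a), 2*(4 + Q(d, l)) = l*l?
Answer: -174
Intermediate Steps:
Q(d, l) = -4 + l²/2 (Q(d, l) = -4 + (l*l)/2 = -4 + l²/2)
F = 29/4 (F = 5 + (5 + (-4 + (½)*1²))² = 5 + (5 + (-4 + (½)*1))² = 5 + (5 + (-4 + ½))² = 5 + (5 - 7/2)² = 5 + (3/2)² = 5 + 9/4 = 29/4 ≈ 7.2500)
f = 4 (f = 2*2 = 4)
y(a) = a*(-10 + a) (y(a) = a*((-8 - 2) + a) = a*(-10 + a))
F*y(f) = 29*(4*(-10 + 4))/4 = 29*(4*(-6))/4 = (29/4)*(-24) = -174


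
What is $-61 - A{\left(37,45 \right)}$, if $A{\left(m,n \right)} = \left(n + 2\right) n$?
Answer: $-2176$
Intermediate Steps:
$A{\left(m,n \right)} = n \left(2 + n\right)$ ($A{\left(m,n \right)} = \left(2 + n\right) n = n \left(2 + n\right)$)
$-61 - A{\left(37,45 \right)} = -61 - 45 \left(2 + 45\right) = -61 - 45 \cdot 47 = -61 - 2115 = -2176$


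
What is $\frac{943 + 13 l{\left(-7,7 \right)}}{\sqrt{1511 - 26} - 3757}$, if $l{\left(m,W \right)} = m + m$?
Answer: $- \frac{2859077}{14113564} - \frac{2283 \sqrt{165}}{14113564} \approx -0.20465$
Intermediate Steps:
$l{\left(m,W \right)} = 2 m$
$\frac{943 + 13 l{\left(-7,7 \right)}}{\sqrt{1511 - 26} - 3757} = \frac{943 + 13 \cdot 2 \left(-7\right)}{\sqrt{1511 - 26} - 3757} = \frac{943 + 13 \left(-14\right)}{\sqrt{1485} - 3757} = \frac{943 - 182}{3 \sqrt{165} - 3757} = \frac{761}{-3757 + 3 \sqrt{165}}$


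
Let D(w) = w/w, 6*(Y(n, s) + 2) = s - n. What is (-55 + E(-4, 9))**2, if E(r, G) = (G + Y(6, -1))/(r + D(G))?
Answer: 1050625/324 ≈ 3242.7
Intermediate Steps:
Y(n, s) = -2 - n/6 + s/6 (Y(n, s) = -2 + (s - n)/6 = -2 + (-n/6 + s/6) = -2 - n/6 + s/6)
D(w) = 1
E(r, G) = (-19/6 + G)/(1 + r) (E(r, G) = (G + (-2 - 1/6*6 + (1/6)*(-1)))/(r + 1) = (G + (-2 - 1 - 1/6))/(1 + r) = (G - 19/6)/(1 + r) = (-19/6 + G)/(1 + r))
(-55 + E(-4, 9))**2 = (-55 + (-19/6 + 9)/(1 - 4))**2 = (-55 + (35/6)/(-3))**2 = (-55 - 1/3*35/6)**2 = (-55 - 35/18)**2 = (-1025/18)**2 = 1050625/324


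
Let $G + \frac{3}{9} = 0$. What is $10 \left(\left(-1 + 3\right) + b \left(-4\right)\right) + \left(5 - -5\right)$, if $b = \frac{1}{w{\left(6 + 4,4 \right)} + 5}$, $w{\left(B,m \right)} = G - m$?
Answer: $-30$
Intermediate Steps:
$G = - \frac{1}{3}$ ($G = - \frac{1}{3} + 0 = - \frac{1}{3} \approx -0.33333$)
$w{\left(B,m \right)} = - \frac{1}{3} - m$
$b = \frac{3}{2}$ ($b = \frac{1}{\left(- \frac{1}{3} - 4\right) + 5} = \frac{1}{- \frac{13}{3} + 5} = \frac{1}{\frac{2}{3}} = \frac{3}{2} \approx 1.5$)
$10 \left(\left(-1 + 3\right) + b \left(-4\right)\right) + \left(5 - -5\right) = 10 \left(\left(-1 + 3\right) + \frac{3}{2} \left(-4\right)\right) + \left(5 - -5\right) = 10 \left(2 - 6\right) + \left(5 + 5\right) = 10 \left(-4\right) + 10 = -40 + 10 = -30$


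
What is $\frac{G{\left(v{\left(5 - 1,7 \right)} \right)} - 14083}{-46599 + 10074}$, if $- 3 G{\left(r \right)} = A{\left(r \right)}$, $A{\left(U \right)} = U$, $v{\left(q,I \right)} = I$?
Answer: $\frac{42256}{109575} \approx 0.38564$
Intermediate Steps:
$G{\left(r \right)} = - \frac{r}{3}$
$\frac{G{\left(v{\left(5 - 1,7 \right)} \right)} - 14083}{-46599 + 10074} = \frac{\left(- \frac{1}{3}\right) 7 - 14083}{-46599 + 10074} = \frac{- \frac{7}{3} - 14083}{-36525} = \left(- \frac{42256}{3}\right) \left(- \frac{1}{36525}\right) = \frac{42256}{109575}$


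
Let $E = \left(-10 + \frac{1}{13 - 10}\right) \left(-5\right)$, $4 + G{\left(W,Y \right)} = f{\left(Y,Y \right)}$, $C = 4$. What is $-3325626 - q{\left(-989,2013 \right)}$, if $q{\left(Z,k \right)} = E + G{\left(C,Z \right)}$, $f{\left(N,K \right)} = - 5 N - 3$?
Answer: $- \frac{9991837}{3} \approx -3.3306 \cdot 10^{6}$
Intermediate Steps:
$f{\left(N,K \right)} = -3 - 5 N$
$G{\left(W,Y \right)} = -7 - 5 Y$ ($G{\left(W,Y \right)} = -4 - \left(3 + 5 Y\right) = -7 - 5 Y$)
$E = \frac{145}{3}$ ($E = \left(-10 + \frac{1}{3}\right) \left(-5\right) = \left(- \frac{29}{3}\right) \left(-5\right) = \frac{145}{3} \approx 48.333$)
$q{\left(Z,k \right)} = \frac{124}{3} - 5 Z$ ($q{\left(Z,k \right)} = \frac{145}{3} - \left(7 + 5 Z\right) = \frac{124}{3} - 5 Z$)
$-3325626 - q{\left(-989,2013 \right)} = -3325626 - \left(\frac{124}{3} - -4945\right) = -3325626 - \left(\frac{124}{3} + 4945\right) = -3325626 - \frac{14959}{3} = - \frac{9991837}{3}$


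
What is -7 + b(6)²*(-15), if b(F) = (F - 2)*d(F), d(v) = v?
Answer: -8647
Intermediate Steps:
b(F) = F*(-2 + F) (b(F) = (F - 2)*F = (-2 + F)*F = F*(-2 + F))
-7 + b(6)²*(-15) = -7 + (6*(-2 + 6))²*(-15) = -7 + (6*4)²*(-15) = -7 + 24²*(-15) = -7 + 576*(-15) = -7 - 8640 = -8647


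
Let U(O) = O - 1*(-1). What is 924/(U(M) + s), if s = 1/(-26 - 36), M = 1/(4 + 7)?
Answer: 630168/733 ≈ 859.71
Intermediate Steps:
M = 1/11 ≈ 0.090909
U(O) = 1 + O (U(O) = O + 1 = 1 + O)
s = -1/62 (s = 1/(-62) = -1/62 ≈ -0.016129)
924/(U(M) + s) = 924/((1 + 1/11) - 1/62) = 924/(12/11 - 1/62) = 924/(733/682) = 924*(682/733) = 630168/733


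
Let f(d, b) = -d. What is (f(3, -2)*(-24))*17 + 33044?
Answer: 34268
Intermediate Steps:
(f(3, -2)*(-24))*17 + 33044 = (-1*3*(-24))*17 + 33044 = -3*(-24)*17 + 33044 = 72*17 + 33044 = 1224 + 33044 = 34268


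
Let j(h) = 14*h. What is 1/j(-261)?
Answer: -1/3654 ≈ -0.00027367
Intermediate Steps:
1/j(-261) = 1/(14*(-261)) = 1/(-3654) = -1/3654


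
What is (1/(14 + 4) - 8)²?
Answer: 20449/324 ≈ 63.114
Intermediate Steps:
(1/(14 + 4) - 8)² = (1/18 - 8)² = (-143/18)² = 20449/324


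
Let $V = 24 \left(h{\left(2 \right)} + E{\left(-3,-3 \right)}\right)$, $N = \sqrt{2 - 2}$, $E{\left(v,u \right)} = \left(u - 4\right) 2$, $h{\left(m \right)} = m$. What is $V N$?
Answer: $0$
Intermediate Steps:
$E{\left(v,u \right)} = -8 + 2 u$ ($E{\left(v,u \right)} = \left(-4 + u\right) 2 = -8 + 2 u$)
$N = 0$ ($N = \sqrt{0} = 0$)
$V = -288$ ($V = 24 \left(2 + \left(-8 + 2 \left(-3\right)\right)\right) = 24 \left(2 - 14\right) = 24 \left(-12\right) = -288$)
$V N = \left(-288\right) 0 = 0$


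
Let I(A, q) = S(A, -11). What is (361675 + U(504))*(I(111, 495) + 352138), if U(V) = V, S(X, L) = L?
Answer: 127533004733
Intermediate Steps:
I(A, q) = -11
(361675 + U(504))*(I(111, 495) + 352138) = (361675 + 504)*(-11 + 352138) = 362179*352127 = 127533004733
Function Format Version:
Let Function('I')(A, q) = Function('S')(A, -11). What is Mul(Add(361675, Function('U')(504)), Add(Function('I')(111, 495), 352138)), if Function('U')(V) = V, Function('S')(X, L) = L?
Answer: 127533004733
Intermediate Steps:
Function('I')(A, q) = -11
Mul(Add(361675, Function('U')(504)), Add(Function('I')(111, 495), 352138)) = Mul(Add(361675, 504), Add(-11, 352138)) = Mul(362179, 352127) = 127533004733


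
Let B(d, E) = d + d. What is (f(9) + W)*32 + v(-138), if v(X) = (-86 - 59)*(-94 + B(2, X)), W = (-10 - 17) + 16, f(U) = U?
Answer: 12986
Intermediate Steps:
B(d, E) = 2*d
W = -11 (W = -27 + 16 = -11)
v(X) = 13050 (v(X) = (-86 - 59)*(-94 + 2*2) = -145*(-94 + 4) = -145*(-90) = 13050)
(f(9) + W)*32 + v(-138) = (9 - 11)*32 + 13050 = -2*32 + 13050 = -64 + 13050 = 12986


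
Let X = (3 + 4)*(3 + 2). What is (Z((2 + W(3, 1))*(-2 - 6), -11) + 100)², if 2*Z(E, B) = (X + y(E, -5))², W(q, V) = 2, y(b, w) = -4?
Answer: 1347921/4 ≈ 3.3698e+5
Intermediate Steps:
X = 35 (X = 7*5 = 35)
Z(E, B) = 961/2 (Z(E, B) = (35 - 4)²/2 = (½)*31² = (½)*961 = 961/2)
(Z((2 + W(3, 1))*(-2 - 6), -11) + 100)² = (961/2 + 100)² = (1161/2)² = 1347921/4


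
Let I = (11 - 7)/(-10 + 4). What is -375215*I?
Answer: 750430/3 ≈ 2.5014e+5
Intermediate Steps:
I = -⅔ (I = 4/(-6) = 4*(-⅙) = -⅔ ≈ -0.66667)
-375215*I = -375215*(-⅔) = 750430/3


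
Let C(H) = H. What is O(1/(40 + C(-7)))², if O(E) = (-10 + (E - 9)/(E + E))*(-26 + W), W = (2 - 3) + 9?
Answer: 8088336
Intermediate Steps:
W = 8 (W = -1 + 9 = 8)
O(E) = 180 - 9*(-9 + E)/E (O(E) = (-10 + (E - 9)/(E + E))*(-26 + 8) = (-10 + (-9 + E)/((2*E)))*(-18) = (-10 + (-9 + E)*(1/(2*E)))*(-18) = (-10 + (-9 + E)/(2*E))*(-18) = 180 - 9*(-9 + E)/E)
O(1/(40 + C(-7)))² = (171 + 81/(1/(40 - 7)))² = (171 + 81/(1/33))² = (171 + 81*33)² = (171 + 2673)² = 2844² = 8088336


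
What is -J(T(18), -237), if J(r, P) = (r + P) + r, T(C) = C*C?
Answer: -411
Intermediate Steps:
T(C) = C²
J(r, P) = P + 2*r (J(r, P) = (P + r) + r = P + 2*r)
-J(T(18), -237) = -(-237 + 2*18²) = -(-237 + 2*324) = -(-237 + 648) = -1*411 = -411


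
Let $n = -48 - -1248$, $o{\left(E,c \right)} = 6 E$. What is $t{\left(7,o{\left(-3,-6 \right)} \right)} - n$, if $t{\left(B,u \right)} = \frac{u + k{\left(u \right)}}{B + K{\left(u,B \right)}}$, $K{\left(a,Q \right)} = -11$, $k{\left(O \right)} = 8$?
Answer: $- \frac{2395}{2} \approx -1197.5$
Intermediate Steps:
$n = 1200$ ($n = -48 + 1248 = 1200$)
$t{\left(B,u \right)} = \frac{8 + u}{-11 + B}$ ($t{\left(B,u \right)} = \frac{u + 8}{B - 11} = \frac{8 + u}{-11 + B}$)
$t{\left(7,o{\left(-3,-6 \right)} \right)} - n = \frac{8 + 6 \left(-3\right)}{-11 + 7} - 1200 = \frac{8 - 18}{-4} - 1200 = \left(- \frac{1}{4}\right) \left(-10\right) - 1200 = \frac{5}{2} - 1200 = - \frac{2395}{2}$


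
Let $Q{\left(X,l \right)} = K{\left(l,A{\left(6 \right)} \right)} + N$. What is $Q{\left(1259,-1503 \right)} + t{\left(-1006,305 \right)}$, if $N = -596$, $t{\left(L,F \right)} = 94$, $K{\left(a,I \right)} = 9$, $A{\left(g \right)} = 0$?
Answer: $-493$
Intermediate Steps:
$Q{\left(X,l \right)} = -587$ ($Q{\left(X,l \right)} = 9 - 596 = -587$)
$Q{\left(1259,-1503 \right)} + t{\left(-1006,305 \right)} = -587 + 94 = -493$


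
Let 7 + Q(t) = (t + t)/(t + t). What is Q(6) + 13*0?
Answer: -6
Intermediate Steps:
Q(t) = -6 (Q(t) = -7 + (t + t)/(t + t) = -7 + (2*t)/((2*t)) = -7 + (2*t)*(1/(2*t)) = -7 + 1 = -6)
Q(6) + 13*0 = -6 + 13*0 = -6 + 0 = -6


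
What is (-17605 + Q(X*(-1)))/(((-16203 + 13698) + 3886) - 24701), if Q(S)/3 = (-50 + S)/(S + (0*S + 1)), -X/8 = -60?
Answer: 1686241/2234056 ≈ 0.75479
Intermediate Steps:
X = 480 (X = -8*(-60) = 480)
Q(S) = 3*(-50 + S)/(1 + S) (Q(S) = 3*((-50 + S)/(S + (0*S + 1))) = 3*((-50 + S)/(S + (0 + 1))) = 3*((-50 + S)/(S + 1)) = 3*((-50 + S)/(1 + S)) = 3*(-50 + S)/(1 + S))
(-17605 + Q(X*(-1)))/(((-16203 + 13698) + 3886) - 24701) = (-17605 + 3*(-50 + 480*(-1))/(1 + 480*(-1)))/(((-16203 + 13698) + 3886) - 24701) = (-17605 + 3*(-50 - 480)/(1 - 480))/((-2505 + 3886) - 24701) = (-17605 + 3*(-530)/(-479))/(1381 - 24701) = (-17605 + 3*(-1/479)*(-530))/(-23320) = (-17605 + 1590/479)*(-1/23320) = -8431205/479*(-1/23320) = 1686241/2234056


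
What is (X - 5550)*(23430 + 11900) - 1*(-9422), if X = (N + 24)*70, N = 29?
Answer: -64997778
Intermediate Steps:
X = 3710 (X = (29 + 24)*70 = 53*70 = 3710)
(X - 5550)*(23430 + 11900) - 1*(-9422) = (3710 - 5550)*(23430 + 11900) - 1*(-9422) = -1840*35330 + 9422 = -65007200 + 9422 = -64997778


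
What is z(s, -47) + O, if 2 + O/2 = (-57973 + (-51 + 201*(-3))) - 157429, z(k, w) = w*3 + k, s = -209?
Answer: -432466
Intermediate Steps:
z(k, w) = k + 3*w (z(k, w) = 3*w + k = k + 3*w)
O = -432116 (O = -4 + 2*((-57973 + (-51 + 201*(-3))) - 157429) = -4 + 2*((-57973 + (-51 - 603)) - 157429) = -4 + 2*((-57973 - 654) - 157429) = -4 + 2*(-58627 - 157429) = -4 + 2*(-216056) = -4 - 432112 = -432116)
z(s, -47) + O = (-209 + 3*(-47)) - 432116 = (-209 - 141) - 432116 = -350 - 432116 = -432466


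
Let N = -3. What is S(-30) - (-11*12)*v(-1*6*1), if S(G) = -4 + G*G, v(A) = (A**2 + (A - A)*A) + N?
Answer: 5252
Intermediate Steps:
v(A) = -3 + A**2 (v(A) = (A**2 + (A - A)*A) - 3 = (A**2 + 0*A) - 3 = (A**2 + 0) - 3 = A**2 - 3 = -3 + A**2)
S(G) = -4 + G**2
S(-30) - (-11*12)*v(-1*6*1) = (-4 + (-30)**2) - (-11*12)*(-3 + (-1*6*1)**2) = (-4 + 900) - (-132)*(-3 + (-6*1)**2) = 896 - (-132)*(-3 + (-6)**2) = 896 - (-132)*(-3 + 36) = 896 - (-132)*33 = 896 - 1*(-4356) = 896 + 4356 = 5252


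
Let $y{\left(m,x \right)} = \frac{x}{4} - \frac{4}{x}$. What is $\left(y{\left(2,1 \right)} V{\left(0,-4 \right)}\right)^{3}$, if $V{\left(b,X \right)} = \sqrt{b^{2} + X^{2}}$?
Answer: $-3375$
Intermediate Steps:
$y{\left(m,x \right)} = - \frac{4}{x} + \frac{x}{4}$ ($y{\left(m,x \right)} = x \frac{1}{4} - \frac{4}{x} = \frac{x}{4} - \frac{4}{x} = - \frac{4}{x} + \frac{x}{4}$)
$V{\left(b,X \right)} = \sqrt{X^{2} + b^{2}}$
$\left(y{\left(2,1 \right)} V{\left(0,-4 \right)}\right)^{3} = \left(\left(- \frac{4}{1} + \frac{1}{4} \cdot 1\right) \sqrt{\left(-4\right)^{2} + 0^{2}}\right)^{3} = \left(\left(\left(-4\right) 1 + \frac{1}{4}\right) \sqrt{16 + 0}\right)^{3} = \left(\left(-4 + \frac{1}{4}\right) \sqrt{16}\right)^{3} = \left(\left(- \frac{15}{4}\right) 4\right)^{3} = \left(-15\right)^{3} = -3375$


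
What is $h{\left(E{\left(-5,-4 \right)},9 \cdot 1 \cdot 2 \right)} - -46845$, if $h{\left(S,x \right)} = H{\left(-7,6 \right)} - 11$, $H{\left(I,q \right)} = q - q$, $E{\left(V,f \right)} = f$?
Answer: $46834$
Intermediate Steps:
$H{\left(I,q \right)} = 0$
$h{\left(S,x \right)} = -11$ ($h{\left(S,x \right)} = 0 - 11 = -11$)
$h{\left(E{\left(-5,-4 \right)},9 \cdot 1 \cdot 2 \right)} - -46845 = -11 - -46845 = -11 + 46845 = 46834$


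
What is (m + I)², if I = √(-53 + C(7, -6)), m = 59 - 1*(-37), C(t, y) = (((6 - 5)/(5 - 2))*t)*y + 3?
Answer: 9152 + 1536*I ≈ 9152.0 + 1536.0*I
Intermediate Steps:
C(t, y) = 3 + t*y/3 (C(t, y) = ((1/3)*t)*y + 3 = ((1*(⅓))*t)*y + 3 = (t/3)*y + 3 = t*y/3 + 3 = 3 + t*y/3)
m = 96 (m = 59 + 37 = 96)
I = 8*I (I = √(-53 + (3 + (⅓)*7*(-6))) = √(-53 + (3 - 14)) = √(-53 - 11) = √(-64) = 8*I ≈ 8.0*I)
(m + I)² = (96 + 8*I)²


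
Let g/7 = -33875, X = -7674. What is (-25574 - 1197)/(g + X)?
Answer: 26771/244799 ≈ 0.10936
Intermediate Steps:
g = -237125 (g = 7*(-33875) = -237125)
(-25574 - 1197)/(g + X) = (-25574 - 1197)/(-237125 - 7674) = -26771/(-244799) = -26771*(-1/244799) = 26771/244799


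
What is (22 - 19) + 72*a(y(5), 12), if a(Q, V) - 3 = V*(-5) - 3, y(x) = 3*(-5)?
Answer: -4317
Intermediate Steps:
y(x) = -15
a(Q, V) = -5*V (a(Q, V) = 3 + (V*(-5) - 3) = 3 + (-5*V - 3) = 3 + (-3 - 5*V) = -5*V)
(22 - 19) + 72*a(y(5), 12) = (22 - 19) + 72*(-5*12) = 3 + 72*(-60) = 3 - 4320 = -4317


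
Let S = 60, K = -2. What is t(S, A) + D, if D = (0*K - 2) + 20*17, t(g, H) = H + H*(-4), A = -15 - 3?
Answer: 392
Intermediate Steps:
A = -18
t(g, H) = -3*H (t(g, H) = H - 4*H = -3*H)
D = 338 (D = (0*(-2) - 2) + 20*17 = (0 - 2) + 340 = -2 + 340 = 338)
t(S, A) + D = -3*(-18) + 338 = 54 + 338 = 392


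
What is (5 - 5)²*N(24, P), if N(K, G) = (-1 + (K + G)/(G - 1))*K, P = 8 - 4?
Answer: 0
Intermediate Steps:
P = 4
N(K, G) = K*(-1 + (G + K)/(-1 + G)) (N(K, G) = (-1 + (G + K)/(-1 + G))*K = K*(-1 + (G + K)/(-1 + G)))
(5 - 5)²*N(24, P) = (5 - 5)²*(24*(1 + 24)/(-1 + 4)) = 0²*(24*25/3) = 0*(24*(⅓)*25) = 0*200 = 0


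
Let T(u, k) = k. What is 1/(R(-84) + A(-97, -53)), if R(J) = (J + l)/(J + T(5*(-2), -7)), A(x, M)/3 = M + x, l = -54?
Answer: -91/40812 ≈ -0.0022297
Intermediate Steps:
A(x, M) = 3*M + 3*x (A(x, M) = 3*(M + x) = 3*M + 3*x)
R(J) = (-54 + J)/(-7 + J) (R(J) = (J - 54)/(J - 7) = (-54 + J)/(-7 + J))
1/(R(-84) + A(-97, -53)) = 1/((-54 - 84)/(-7 - 84) + (3*(-53) + 3*(-97))) = 1/(-138/(-91) + (-159 - 291)) = 1/(-1/91*(-138) - 450) = 1/(138/91 - 450) = 1/(-40812/91) = -91/40812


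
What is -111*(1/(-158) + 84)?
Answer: -1473081/158 ≈ -9323.3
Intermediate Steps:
-111*(1/(-158) + 84) = -111*(-1/158 + 84) = -111*13271/158 = -1473081/158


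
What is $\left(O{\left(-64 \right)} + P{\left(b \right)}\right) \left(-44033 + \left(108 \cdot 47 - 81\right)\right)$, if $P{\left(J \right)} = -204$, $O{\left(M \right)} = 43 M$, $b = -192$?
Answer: $115396328$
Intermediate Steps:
$\left(O{\left(-64 \right)} + P{\left(b \right)}\right) \left(-44033 + \left(108 \cdot 47 - 81\right)\right) = \left(43 \left(-64\right) - 204\right) \left(-44033 + \left(108 \cdot 47 - 81\right)\right) = \left(-2752 - 204\right) \left(-44033 + \left(5076 - 81\right)\right) = - 2956 \left(-44033 + 4995\right) = \left(-2956\right) \left(-39038\right) = 115396328$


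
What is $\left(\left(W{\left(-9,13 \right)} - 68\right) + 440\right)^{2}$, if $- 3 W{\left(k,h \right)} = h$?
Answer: $\frac{1216609}{9} \approx 1.3518 \cdot 10^{5}$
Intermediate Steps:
$W{\left(k,h \right)} = - \frac{h}{3}$
$\left(\left(W{\left(-9,13 \right)} - 68\right) + 440\right)^{2} = \left(\left(\left(- \frac{1}{3}\right) 13 - 68\right) + 440\right)^{2} = \left(\left(- \frac{13}{3} - 68\right) + 440\right)^{2} = \left(- \frac{217}{3} + 440\right)^{2} = \left(\frac{1103}{3}\right)^{2} = \frac{1216609}{9}$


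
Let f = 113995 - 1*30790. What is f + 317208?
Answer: 400413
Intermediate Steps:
f = 83205 (f = 113995 - 30790 = 83205)
f + 317208 = 83205 + 317208 = 400413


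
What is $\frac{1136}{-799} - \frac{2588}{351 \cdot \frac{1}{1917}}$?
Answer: $- \frac{146829420}{10387} \approx -14136.0$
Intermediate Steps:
$\frac{1136}{-799} - \frac{2588}{351 \cdot \frac{1}{1917}} = 1136 \left(- \frac{1}{799}\right) - \frac{2588}{351 \cdot \frac{1}{1917}} = - \frac{1136}{799} - \frac{2588}{\frac{13}{71}} = - \frac{1136}{799} - \frac{183748}{13} = - \frac{146829420}{10387}$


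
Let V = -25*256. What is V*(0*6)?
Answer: 0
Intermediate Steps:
V = -6400
V*(0*6) = -0*6 = -6400*0 = 0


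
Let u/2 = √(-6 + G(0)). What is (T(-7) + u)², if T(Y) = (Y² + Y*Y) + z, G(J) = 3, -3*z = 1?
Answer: 85741/9 + 1172*I*√3/3 ≈ 9526.8 + 676.65*I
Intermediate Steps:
z = -⅓ (z = -⅓*1 = -⅓ ≈ -0.33333)
T(Y) = -⅓ + 2*Y² (T(Y) = (Y² + Y*Y) - ⅓ = (Y² + Y²) - ⅓ = 2*Y² - ⅓ = -⅓ + 2*Y²)
u = 2*I*√3 (u = 2*√(-6 + 3) = 2*√(-3) = 2*(I*√3) = 2*I*√3 ≈ 3.4641*I)
(T(-7) + u)² = ((-⅓ + 2*(-7)²) + 2*I*√3)² = ((-⅓ + 2*49) + 2*I*√3)² = ((-⅓ + 98) + 2*I*√3)² = (293/3 + 2*I*√3)²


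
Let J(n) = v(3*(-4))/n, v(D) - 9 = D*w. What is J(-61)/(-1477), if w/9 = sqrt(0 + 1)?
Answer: -99/90097 ≈ -0.0010988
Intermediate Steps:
w = 9 (w = 9*sqrt(0 + 1) = 9*sqrt(1) = 9*1 = 9)
v(D) = 9 + 9*D (v(D) = 9 + D*9 = 9 + 9*D)
J(n) = -99/n (J(n) = (9 + 9*(3*(-4)))/n = (9 + 9*(-12))/n = (9 - 108)/n = -99/n)
J(-61)/(-1477) = -99/(-61)/(-1477) = -99*(-1/61)*(-1/1477) = (99/61)*(-1/1477) = -99/90097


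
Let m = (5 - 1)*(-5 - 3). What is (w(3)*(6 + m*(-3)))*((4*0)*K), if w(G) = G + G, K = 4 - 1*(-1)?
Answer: 0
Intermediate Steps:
K = 5 (K = 4 + 1 = 5)
w(G) = 2*G
m = -32 (m = 4*(-8) = -32)
(w(3)*(6 + m*(-3)))*((4*0)*K) = ((2*3)*(6 - 32*(-3)))*((4*0)*5) = (6*(6 + 96))*(0*5) = (6*102)*0 = 612*0 = 0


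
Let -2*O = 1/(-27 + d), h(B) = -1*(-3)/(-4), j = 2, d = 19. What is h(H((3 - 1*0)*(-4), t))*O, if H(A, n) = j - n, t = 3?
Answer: -3/64 ≈ -0.046875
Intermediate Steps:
H(A, n) = 2 - n
h(B) = -3/4 (h(B) = 3*(-1/4) = -3/4)
O = 1/16 (O = -1/(2*(-27 + 19)) = -1/2/(-8) = -1/2*(-1/8) = 1/16 ≈ 0.062500)
h(H((3 - 1*0)*(-4), t))*O = -3/4*1/16 = -3/64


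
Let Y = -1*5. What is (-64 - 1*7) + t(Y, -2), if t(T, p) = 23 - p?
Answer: -46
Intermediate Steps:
Y = -5
(-64 - 1*7) + t(Y, -2) = (-64 - 1*7) + (23 - 1*(-2)) = (-64 - 7) + (23 + 2) = -71 + 25 = -46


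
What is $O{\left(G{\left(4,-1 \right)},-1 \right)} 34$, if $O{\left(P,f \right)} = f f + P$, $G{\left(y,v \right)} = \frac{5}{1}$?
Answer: $204$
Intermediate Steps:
$G{\left(y,v \right)} = 5$ ($G{\left(y,v \right)} = 5 \cdot 1 = 5$)
$O{\left(P,f \right)} = P + f^{2}$ ($O{\left(P,f \right)} = f^{2} + P = P + f^{2}$)
$O{\left(G{\left(4,-1 \right)},-1 \right)} 34 = \left(5 + \left(-1\right)^{2}\right) 34 = \left(5 + 1\right) 34 = 6 \cdot 34 = 204$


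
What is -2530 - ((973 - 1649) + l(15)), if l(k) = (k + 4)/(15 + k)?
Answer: -55639/30 ≈ -1854.6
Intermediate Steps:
l(k) = (4 + k)/(15 + k)
-2530 - ((973 - 1649) + l(15)) = -2530 - ((973 - 1649) + (4 + 15)/(15 + 15)) = -2530 - (-676 + 19/30) = -2530 - 1*(-20261/30) = -2530 + 20261/30 = -55639/30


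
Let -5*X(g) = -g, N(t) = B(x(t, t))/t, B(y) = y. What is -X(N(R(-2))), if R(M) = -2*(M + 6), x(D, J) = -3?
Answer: -3/40 ≈ -0.075000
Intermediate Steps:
R(M) = -12 - 2*M (R(M) = -2*(6 + M) = -12 - 2*M)
N(t) = -3/t
X(g) = g/5 (X(g) = -(-1)*g/5 = g/5)
-X(N(R(-2))) = -(-3/(-12 - 2*(-2)))/5 = -(-3/(-12 + 4))/5 = -(-3/(-8))/5 = -(-3*(-⅛))/5 = -3/(5*8) = -1*3/40 = -3/40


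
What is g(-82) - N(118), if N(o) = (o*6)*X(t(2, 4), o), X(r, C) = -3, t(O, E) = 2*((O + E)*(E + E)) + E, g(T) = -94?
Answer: 2030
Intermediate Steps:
t(O, E) = E + 4*E*(E + O) (t(O, E) = 2*((E + O)*(2*E)) + E = 2*(2*E*(E + O)) + E = 4*E*(E + O) + E = E + 4*E*(E + O))
N(o) = -18*o (N(o) = (o*6)*(-3) = (6*o)*(-3) = -18*o)
g(-82) - N(118) = -94 - (-18)*118 = -94 - 1*(-2124) = -94 + 2124 = 2030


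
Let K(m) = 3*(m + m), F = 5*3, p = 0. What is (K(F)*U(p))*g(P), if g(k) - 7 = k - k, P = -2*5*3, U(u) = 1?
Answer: 630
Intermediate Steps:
P = -30 (P = -10*3 = -30)
g(k) = 7 (g(k) = 7 + (k - k) = 7 + 0 = 7)
F = 15
K(m) = 6*m (K(m) = 3*(2*m) = 6*m)
(K(F)*U(p))*g(P) = ((6*15)*1)*7 = (90*1)*7 = 90*7 = 630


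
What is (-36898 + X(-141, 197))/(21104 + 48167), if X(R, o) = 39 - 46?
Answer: -36905/69271 ≈ -0.53276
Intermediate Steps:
X(R, o) = -7
(-36898 + X(-141, 197))/(21104 + 48167) = (-36898 - 7)/(21104 + 48167) = -36905/69271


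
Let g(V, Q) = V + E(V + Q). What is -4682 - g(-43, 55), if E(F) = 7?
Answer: -4646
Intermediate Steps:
g(V, Q) = 7 + V (g(V, Q) = V + 7 = 7 + V)
-4682 - g(-43, 55) = -4682 - (7 - 43) = -4682 - 1*(-36) = -4682 + 36 = -4646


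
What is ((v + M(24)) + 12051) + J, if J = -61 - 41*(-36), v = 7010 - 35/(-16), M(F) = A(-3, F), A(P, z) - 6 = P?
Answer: 327699/16 ≈ 20481.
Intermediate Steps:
A(P, z) = 6 + P
M(F) = 3 (M(F) = 6 - 3 = 3)
v = 112195/16 (v = 7010 - 35*(-1)/16 = 7010 - 1*(-35/16) = 7010 + 35/16 = 112195/16 ≈ 7012.2)
J = 1415 (J = -61 + 1476 = 1415)
((v + M(24)) + 12051) + J = ((112195/16 + 3) + 12051) + 1415 = (112243/16 + 12051) + 1415 = 305059/16 + 1415 = 327699/16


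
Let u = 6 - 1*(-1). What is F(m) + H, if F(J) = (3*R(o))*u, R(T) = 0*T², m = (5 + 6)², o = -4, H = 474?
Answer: 474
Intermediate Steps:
m = 121 (m = 11² = 121)
R(T) = 0
u = 7 (u = 6 + 1 = 7)
F(J) = 0 (F(J) = (3*0)*7 = 0*7 = 0)
F(m) + H = 0 + 474 = 474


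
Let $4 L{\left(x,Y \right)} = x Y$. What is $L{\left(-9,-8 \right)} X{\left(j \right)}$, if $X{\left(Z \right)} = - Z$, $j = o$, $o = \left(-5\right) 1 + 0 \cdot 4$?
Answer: $90$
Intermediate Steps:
$L{\left(x,Y \right)} = \frac{Y x}{4}$ ($L{\left(x,Y \right)} = \frac{x Y}{4} = \frac{Y x}{4}$)
$o = -5$ ($o = -5 + 0 = -5$)
$j = -5$
$L{\left(-9,-8 \right)} X{\left(j \right)} = \frac{1}{4} \left(-8\right) \left(-9\right) \left(\left(-1\right) \left(-5\right)\right) = 18 \cdot 5 = 90$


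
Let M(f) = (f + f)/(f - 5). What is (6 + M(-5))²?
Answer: 49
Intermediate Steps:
M(f) = 2*f/(-5 + f) (M(f) = (2*f)/(-5 + f) = 2*f/(-5 + f))
(6 + M(-5))² = (6 + 2*(-5)/(-5 - 5))² = (6 + 2*(-5)/(-10))² = (6 + 2*(-5)*(-⅒))² = (6 + 1)² = 7² = 49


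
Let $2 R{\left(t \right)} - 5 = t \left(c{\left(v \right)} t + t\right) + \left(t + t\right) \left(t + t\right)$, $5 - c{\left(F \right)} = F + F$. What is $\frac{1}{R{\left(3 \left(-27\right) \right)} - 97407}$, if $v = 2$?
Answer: $- \frac{2}{155443} \approx -1.2866 \cdot 10^{-5}$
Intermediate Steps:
$c{\left(F \right)} = 5 - 2 F$ ($c{\left(F \right)} = 5 - \left(F + F\right) = 5 - 2 F$)
$R{\left(t \right)} = \frac{5}{2} + 3 t^{2}$ ($R{\left(t \right)} = \frac{5}{2} + \frac{t \left(\left(5 - 4\right) t + t\right) + \left(t + t\right) \left(t + t\right)}{2} = \frac{5}{2} + \frac{t \left(\left(5 - 4\right) t + t\right) + 2 t 2 t}{2} = \frac{5}{2} + \frac{t \left(1 t + t\right) + 4 t^{2}}{2} = \frac{5}{2} + \frac{t \left(t + t\right) + 4 t^{2}}{2} = \frac{5}{2} + \frac{t 2 t + 4 t^{2}}{2} = \frac{5}{2} + \frac{2 t^{2} + 4 t^{2}}{2} = \frac{5}{2} + \frac{6 t^{2}}{2} = \frac{5}{2} + 3 t^{2}$)
$\frac{1}{R{\left(3 \left(-27\right) \right)} - 97407} = \frac{1}{\left(\frac{5}{2} + 3 \left(3 \left(-27\right)\right)^{2}\right) - 97407} = \frac{1}{\left(\frac{5}{2} + 3 \left(-81\right)^{2}\right) - 97407} = \frac{1}{\left(\frac{5}{2} + 3 \cdot 6561\right) - 97407} = \frac{1}{\left(\frac{5}{2} + 19683\right) - 97407} = \frac{1}{\frac{39371}{2} - 97407} = \frac{1}{- \frac{155443}{2}} = - \frac{2}{155443}$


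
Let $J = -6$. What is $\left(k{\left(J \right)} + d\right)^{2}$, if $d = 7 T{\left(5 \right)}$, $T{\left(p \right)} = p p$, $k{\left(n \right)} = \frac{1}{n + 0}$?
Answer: $\frac{1100401}{36} \approx 30567.0$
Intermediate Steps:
$k{\left(n \right)} = \frac{1}{n}$
$T{\left(p \right)} = p^{2}$
$d = 175$ ($d = 7 \cdot 5^{2} = 7 \cdot 25 = 175$)
$\left(k{\left(J \right)} + d\right)^{2} = \left(\frac{1}{-6} + 175\right)^{2} = \left(- \frac{1}{6} + 175\right)^{2} = \left(\frac{1049}{6}\right)^{2} = \frac{1100401}{36}$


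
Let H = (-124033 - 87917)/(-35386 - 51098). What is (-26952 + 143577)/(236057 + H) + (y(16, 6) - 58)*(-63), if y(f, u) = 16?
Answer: 9004857235008/3402560923 ≈ 2646.5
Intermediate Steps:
H = 35325/14414 (H = -211950/(-86484) = -211950*(-1/86484) = 35325/14414 ≈ 2.4507)
(-26952 + 143577)/(236057 + H) + (y(16, 6) - 58)*(-63) = (-26952 + 143577)/(236057 + 35325/14414) + (16 - 58)*(-63) = 116625/(3402560923/14414) - 42*(-63) = 116625*(14414/3402560923) + 2646 = 1681032750/3402560923 + 2646 = 9004857235008/3402560923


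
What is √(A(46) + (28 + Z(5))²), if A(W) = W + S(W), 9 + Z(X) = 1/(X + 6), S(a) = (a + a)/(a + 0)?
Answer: 2*√12477/11 ≈ 20.309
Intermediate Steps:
S(a) = 2 (S(a) = (2*a)/a = 2)
Z(X) = -9 + 1/(6 + X) (Z(X) = -9 + 1/(X + 6) = -9 + 1/(6 + X))
A(W) = 2 + W (A(W) = W + 2 = 2 + W)
√(A(46) + (28 + Z(5))²) = √((2 + 46) + (28 + (-53 - 9*5)/(6 + 5))²) = √(48 + (28 + (-53 - 45)/11)²) = √(48 + (28 + (1/11)*(-98))²) = √(48 + (28 - 98/11)²) = √(48 + (210/11)²) = √(48 + 44100/121) = √(49908/121) = 2*√12477/11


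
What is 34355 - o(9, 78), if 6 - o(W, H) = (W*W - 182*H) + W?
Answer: 20243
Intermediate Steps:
o(W, H) = 6 - W - W**2 + 182*H (o(W, H) = 6 - ((W*W - 182*H) + W) = 6 - ((W**2 - 182*H) + W) = 6 - (W + W**2 - 182*H) = 6 + (-W - W**2 + 182*H) = 6 - W - W**2 + 182*H)
34355 - o(9, 78) = 34355 - (6 - 1*9 - 1*9**2 + 182*78) = 34355 - (6 - 9 - 1*81 + 14196) = 34355 - (6 - 9 - 81 + 14196) = 34355 - 1*14112 = 34355 - 14112 = 20243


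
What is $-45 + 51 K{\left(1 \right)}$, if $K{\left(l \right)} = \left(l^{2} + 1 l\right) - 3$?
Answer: $-96$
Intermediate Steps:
$K{\left(l \right)} = -3 + l + l^{2}$ ($K{\left(l \right)} = \left(l^{2} + l\right) - 3 = \left(l + l^{2}\right) - 3 = -3 + l + l^{2}$)
$-45 + 51 K{\left(1 \right)} = -45 + 51 \left(-3 + 1 + 1^{2}\right) = -45 + 51 \left(-3 + 1 + 1\right) = -45 + 51 \left(-1\right) = -45 - 51 = -96$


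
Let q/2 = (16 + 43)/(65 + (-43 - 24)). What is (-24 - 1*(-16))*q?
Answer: 472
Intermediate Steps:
q = -59 (q = 2*((16 + 43)/(65 + (-43 - 24))) = 2*(59/(65 - 67)) = 2*(59/(-2)) = 2*(59*(-½)) = 2*(-59/2) = -59)
(-24 - 1*(-16))*q = (-24 - 1*(-16))*(-59) = (-24 + 16)*(-59) = -8*(-59) = 472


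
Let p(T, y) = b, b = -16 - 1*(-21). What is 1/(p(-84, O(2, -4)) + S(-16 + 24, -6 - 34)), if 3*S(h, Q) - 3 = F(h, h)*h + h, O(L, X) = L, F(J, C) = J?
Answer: 1/30 ≈ 0.033333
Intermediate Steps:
b = 5 (b = -16 + 21 = 5)
S(h, Q) = 1 + h/3 + h²/3 (S(h, Q) = 1 + (h*h + h)/3 = 1 + (h² + h)/3 = 1 + (h + h²)/3 = 1 + (h/3 + h²/3) = 1 + h/3 + h²/3)
p(T, y) = 5
1/(p(-84, O(2, -4)) + S(-16 + 24, -6 - 34)) = 1/(5 + (1 + (-16 + 24)/3 + (-16 + 24)²/3)) = 1/(5 + (1 + (⅓)*8 + (⅓)*8²)) = 1/(5 + (1 + 8/3 + (⅓)*64)) = 1/(5 + (1 + 8/3 + 64/3)) = 1/(5 + 25) = 1/30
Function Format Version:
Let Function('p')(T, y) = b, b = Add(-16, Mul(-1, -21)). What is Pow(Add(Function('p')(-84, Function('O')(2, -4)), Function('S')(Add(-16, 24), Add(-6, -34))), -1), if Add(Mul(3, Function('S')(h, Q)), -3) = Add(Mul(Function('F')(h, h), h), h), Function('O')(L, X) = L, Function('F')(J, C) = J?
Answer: Rational(1, 30) ≈ 0.033333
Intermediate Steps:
b = 5 (b = Add(-16, 21) = 5)
Function('S')(h, Q) = Add(1, Mul(Rational(1, 3), h), Mul(Rational(1, 3), Pow(h, 2))) (Function('S')(h, Q) = Add(1, Mul(Rational(1, 3), Add(Mul(h, h), h))) = Add(1, Mul(Rational(1, 3), Add(Pow(h, 2), h))) = Add(1, Mul(Rational(1, 3), Add(h, Pow(h, 2)))) = Add(1, Add(Mul(Rational(1, 3), h), Mul(Rational(1, 3), Pow(h, 2)))) = Add(1, Mul(Rational(1, 3), h), Mul(Rational(1, 3), Pow(h, 2))))
Function('p')(T, y) = 5
Pow(Add(Function('p')(-84, Function('O')(2, -4)), Function('S')(Add(-16, 24), Add(-6, -34))), -1) = Pow(Add(5, Add(1, Mul(Rational(1, 3), Add(-16, 24)), Mul(Rational(1, 3), Pow(Add(-16, 24), 2)))), -1) = Pow(Add(5, Add(1, Mul(Rational(1, 3), 8), Mul(Rational(1, 3), Pow(8, 2)))), -1) = Pow(Add(5, Add(1, Rational(8, 3), Mul(Rational(1, 3), 64))), -1) = Pow(Add(5, Add(1, Rational(8, 3), Rational(64, 3))), -1) = Pow(Add(5, 25), -1) = Pow(30, -1) = Rational(1, 30)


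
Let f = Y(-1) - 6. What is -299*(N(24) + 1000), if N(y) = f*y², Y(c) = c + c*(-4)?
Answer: 217672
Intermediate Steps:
Y(c) = -3*c (Y(c) = c - 4*c = -3*c)
f = -3 (f = -3*(-1) - 6 = 3 - 6 = -3)
N(y) = -3*y²
-299*(N(24) + 1000) = -299*(-3*24² + 1000) = -299*(-3*576 + 1000) = -299*(-1728 + 1000) = -299*(-728) = 217672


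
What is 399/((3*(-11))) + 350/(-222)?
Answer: -16688/1221 ≈ -13.667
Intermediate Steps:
399/((3*(-11))) + 350/(-222) = 399/(-33) + 350*(-1/222) = 399*(-1/33) - 175/111 = -133/11 - 175/111 = -16688/1221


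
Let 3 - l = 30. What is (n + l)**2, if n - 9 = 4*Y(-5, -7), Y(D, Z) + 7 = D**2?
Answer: 2916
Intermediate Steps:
l = -27 (l = 3 - 1*30 = 3 - 30 = -27)
Y(D, Z) = -7 + D**2
n = 81 (n = 9 + 4*(-7 + (-5)**2) = 9 + 4*(-7 + 25) = 9 + 4*18 = 9 + 72 = 81)
(n + l)**2 = (81 - 27)**2 = 54**2 = 2916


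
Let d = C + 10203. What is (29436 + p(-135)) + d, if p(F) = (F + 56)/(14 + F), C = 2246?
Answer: 5068164/121 ≈ 41886.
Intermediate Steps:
p(F) = (56 + F)/(14 + F)
d = 12449 (d = 2246 + 10203 = 12449)
(29436 + p(-135)) + d = (29436 + (56 - 135)/(14 - 135)) + 12449 = (29436 - 79/(-121)) + 12449 = (29436 - 1/121*(-79)) + 12449 = (29436 + 79/121) + 12449 = 3561835/121 + 12449 = 5068164/121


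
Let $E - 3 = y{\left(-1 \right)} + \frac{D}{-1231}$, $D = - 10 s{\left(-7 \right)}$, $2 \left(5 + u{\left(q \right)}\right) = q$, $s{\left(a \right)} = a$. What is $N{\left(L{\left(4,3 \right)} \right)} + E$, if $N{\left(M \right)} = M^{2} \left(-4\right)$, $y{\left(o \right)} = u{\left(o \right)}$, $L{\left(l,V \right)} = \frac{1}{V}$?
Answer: $- \frac{66503}{22158} \approx -3.0013$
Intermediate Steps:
$u{\left(q \right)} = -5 + \frac{q}{2}$
$y{\left(o \right)} = -5 + \frac{o}{2}$
$D = 70$ ($D = \left(-10\right) \left(-7\right) = 70$)
$N{\left(M \right)} = - 4 M^{2}$
$E = - \frac{6295}{2462}$ ($E = 3 + \left(\left(-5 + \frac{1}{2} \left(-1\right)\right) + \frac{70}{-1231}\right) = 3 + \left(\left(-5 - \frac{1}{2}\right) + 70 \left(- \frac{1}{1231}\right)\right) = 3 - \frac{13681}{2462} = - \frac{6295}{2462} \approx -2.5569$)
$N{\left(L{\left(4,3 \right)} \right)} + E = - 4 \left(\frac{1}{3}\right)^{2} - \frac{6295}{2462} = - \frac{4}{9} - \frac{6295}{2462} = - \frac{66503}{22158}$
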